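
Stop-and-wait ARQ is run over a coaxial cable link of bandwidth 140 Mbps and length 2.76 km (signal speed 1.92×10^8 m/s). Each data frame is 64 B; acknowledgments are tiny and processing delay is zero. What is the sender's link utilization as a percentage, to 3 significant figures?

t_tx = L/R = 512/140000000 = 3.65714e-06 s.
t_prop = 2760/192000000 = 1.4375e-05 s; RTT = 2.875e-05 s.
Cycle = t_tx + RTT = 3.24071e-05 s.
Utilization = t_tx / cycle = 3.65714e-06/3.24071e-05 = 11.3 %.

11.3 %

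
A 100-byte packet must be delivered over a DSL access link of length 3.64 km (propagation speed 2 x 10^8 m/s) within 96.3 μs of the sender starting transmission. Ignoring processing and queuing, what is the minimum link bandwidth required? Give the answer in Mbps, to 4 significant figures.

10.24 Mbps

L = 800 bits.
Propagation delay = 3640 / 200000000 = 18.2 μs.
Transmission budget = 96.3 − 18.2 = 78.1 μs.
R ≥ L / t_tx = 800 bits / 7.81e-05 s = 10.24 Mbps.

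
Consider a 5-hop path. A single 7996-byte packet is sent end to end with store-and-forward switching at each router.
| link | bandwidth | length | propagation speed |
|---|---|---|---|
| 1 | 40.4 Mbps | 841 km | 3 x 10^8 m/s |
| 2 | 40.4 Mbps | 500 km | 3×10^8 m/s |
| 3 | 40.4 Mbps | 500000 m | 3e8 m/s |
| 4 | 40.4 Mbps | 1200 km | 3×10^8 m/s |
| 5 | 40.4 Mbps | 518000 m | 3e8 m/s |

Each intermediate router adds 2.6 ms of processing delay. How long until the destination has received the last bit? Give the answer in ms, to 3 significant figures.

L = 7996 × 8 = 63968 bits.
Transmission delay per hop = L/R = 63968/40400000 = 1.58337 ms; 5 hops → 7.91683 ms.
Propagation delays (d/s per hop): 2.80333, 1.66667, 1.66667, 4, 1.72667 ms; sum = 11.8633 ms.
Processing at 4 router(s): 4 × 2.6 ms = 10.4 ms.
End-to-end = 30.2 ms.

30.2 ms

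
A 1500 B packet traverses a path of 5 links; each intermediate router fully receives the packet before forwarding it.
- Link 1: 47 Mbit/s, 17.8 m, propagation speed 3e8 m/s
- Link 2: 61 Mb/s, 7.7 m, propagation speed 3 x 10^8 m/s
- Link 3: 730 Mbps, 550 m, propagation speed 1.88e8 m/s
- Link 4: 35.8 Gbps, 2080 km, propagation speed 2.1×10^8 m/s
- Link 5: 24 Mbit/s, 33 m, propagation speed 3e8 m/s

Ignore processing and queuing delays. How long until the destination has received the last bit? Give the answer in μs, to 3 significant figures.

10900 μs

L = 1500 × 8 = 12000 bits.
Transmission delays (L/R per hop): 255.319, 196.721, 16.4384, 0.335196, 500 μs; sum = 968.814 μs.
Propagation delays (d/s per hop): 0.0593333, 0.0256667, 2.92553, 9904.76, 0.11 μs; sum = 9907.88 μs.
End-to-end = 10900 μs.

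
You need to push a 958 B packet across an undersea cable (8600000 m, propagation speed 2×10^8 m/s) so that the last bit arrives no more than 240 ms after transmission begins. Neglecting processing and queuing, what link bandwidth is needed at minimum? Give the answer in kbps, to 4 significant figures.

38.90 kbps

L = 7664 bits.
Propagation delay = 8600000 / 200000000 = 43 ms.
Transmission budget = 240 − 43 = 197 ms.
R ≥ L / t_tx = 7664 bits / 0.197 s = 38.90 kbps.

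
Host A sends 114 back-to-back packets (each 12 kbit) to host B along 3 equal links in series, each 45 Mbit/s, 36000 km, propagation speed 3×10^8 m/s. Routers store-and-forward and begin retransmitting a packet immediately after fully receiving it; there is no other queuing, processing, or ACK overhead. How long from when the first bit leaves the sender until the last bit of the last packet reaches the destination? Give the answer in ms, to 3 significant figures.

Per-hop transmission t_tx = L/R = 12000/45000000 = 0.266667 ms.
Per-hop propagation t_prop = 36000000/300000000 = 120 ms.
Pipeline fill: first packet needs 3·t_tx to clear all hops; remaining 113 packets each add one t_tx.
Total = (3+114-1)·t_tx + 3·t_prop = 116·0.266667 + 3·120 = 391 ms.

391 ms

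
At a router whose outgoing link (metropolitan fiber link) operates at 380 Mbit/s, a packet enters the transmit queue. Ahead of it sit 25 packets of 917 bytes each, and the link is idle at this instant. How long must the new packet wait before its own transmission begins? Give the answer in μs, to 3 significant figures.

483 μs

Each queued packet: L/R = 7336/380000000 = 19.3053 μs.
25 queued → 482.632 μs.
Queuing delay = 483 μs.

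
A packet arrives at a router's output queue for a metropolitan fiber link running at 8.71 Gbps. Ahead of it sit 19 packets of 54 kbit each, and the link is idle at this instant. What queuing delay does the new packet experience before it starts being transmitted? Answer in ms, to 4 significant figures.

Each queued packet: L/R = 54000/8710000000 = 0.00619977 ms.
19 queued → 0.117796 ms.
Queuing delay = 0.1178 ms.

0.1178 ms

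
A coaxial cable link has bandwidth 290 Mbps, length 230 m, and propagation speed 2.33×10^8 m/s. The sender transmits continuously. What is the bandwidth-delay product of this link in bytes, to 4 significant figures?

35.78 bytes

Propagation delay = 230 / 233000000 = 9.87124e-07 s.
BDP = R × t_prop = 290000000 × 9.87124e-07 = 286.266 bits.
In bytes: 286.266/8 = 35.78 bytes.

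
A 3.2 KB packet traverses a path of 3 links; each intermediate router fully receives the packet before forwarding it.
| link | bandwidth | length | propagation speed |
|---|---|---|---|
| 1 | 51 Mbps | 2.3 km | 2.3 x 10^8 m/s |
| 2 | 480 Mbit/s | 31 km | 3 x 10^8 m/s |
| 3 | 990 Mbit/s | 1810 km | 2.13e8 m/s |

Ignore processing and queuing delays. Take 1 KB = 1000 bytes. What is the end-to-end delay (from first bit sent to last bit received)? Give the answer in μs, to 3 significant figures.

9190 μs

L = 25600 bits.
Transmission delays (L/R per hop): 501.961, 53.3333, 25.8586 μs; sum = 581.153 μs.
Propagation delays (d/s per hop): 10, 103.333, 8497.65 μs; sum = 8610.99 μs.
End-to-end = 9190 μs.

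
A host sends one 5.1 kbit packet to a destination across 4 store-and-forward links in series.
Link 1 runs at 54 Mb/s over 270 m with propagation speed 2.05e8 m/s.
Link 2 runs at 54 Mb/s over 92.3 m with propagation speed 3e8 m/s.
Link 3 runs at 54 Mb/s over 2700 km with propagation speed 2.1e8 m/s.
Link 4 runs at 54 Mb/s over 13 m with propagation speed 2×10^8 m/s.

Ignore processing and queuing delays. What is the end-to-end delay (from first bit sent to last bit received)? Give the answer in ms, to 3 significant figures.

L = 5100 bits.
Transmission delay per hop = L/R = 5100/54000000 = 0.0944444 ms; 4 hops → 0.377778 ms.
Propagation delays (d/s per hop): 0.00131707, 0.000307667, 12.8571, 6.5e-05 ms; sum = 12.8588 ms.
End-to-end = 13.2 ms.

13.2 ms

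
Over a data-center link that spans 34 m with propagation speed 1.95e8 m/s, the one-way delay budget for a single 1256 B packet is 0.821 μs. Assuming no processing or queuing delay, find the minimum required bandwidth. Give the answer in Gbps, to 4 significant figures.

15.54 Gbps

L = 10048 bits.
Propagation delay = 34 / 195000000 = 0.174359 μs.
Transmission budget = 0.821 − 0.174359 = 0.646641 μs.
R ≥ L / t_tx = 10048 bits / 6.46641e-07 s = 15.54 Gbps.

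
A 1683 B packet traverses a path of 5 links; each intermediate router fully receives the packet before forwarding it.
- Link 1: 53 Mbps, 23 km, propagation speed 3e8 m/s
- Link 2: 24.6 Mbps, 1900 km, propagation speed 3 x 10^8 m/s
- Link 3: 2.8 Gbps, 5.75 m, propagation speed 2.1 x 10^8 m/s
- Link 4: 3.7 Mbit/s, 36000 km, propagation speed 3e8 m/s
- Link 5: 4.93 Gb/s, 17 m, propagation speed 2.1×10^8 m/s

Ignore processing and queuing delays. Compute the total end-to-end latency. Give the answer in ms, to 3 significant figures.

131 ms

L = 1683 × 8 = 13464 bits.
Transmission delays (L/R per hop): 0.254038, 0.547317, 0.00480857, 3.63892, 0.00273103 ms; sum = 4.44781 ms.
Propagation delays (d/s per hop): 0.0766667, 6.33333, 2.7381e-05, 120, 8.09524e-05 ms; sum = 126.41 ms.
End-to-end = 131 ms.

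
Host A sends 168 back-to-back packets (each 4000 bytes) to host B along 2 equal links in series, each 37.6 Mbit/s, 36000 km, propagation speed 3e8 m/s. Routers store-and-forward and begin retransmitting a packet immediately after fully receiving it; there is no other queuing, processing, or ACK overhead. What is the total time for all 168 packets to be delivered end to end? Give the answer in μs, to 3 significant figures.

384000 μs

Per-hop transmission t_tx = L/R = 32000/37600000 = 851.064 μs.
Per-hop propagation t_prop = 36000000/300000000 = 120000 μs.
Pipeline fill: first packet needs 2·t_tx to clear all hops; remaining 167 packets each add one t_tx.
Total = (2+168-1)·t_tx + 2·t_prop = 169·851.064 + 2·120000 = 384000 μs.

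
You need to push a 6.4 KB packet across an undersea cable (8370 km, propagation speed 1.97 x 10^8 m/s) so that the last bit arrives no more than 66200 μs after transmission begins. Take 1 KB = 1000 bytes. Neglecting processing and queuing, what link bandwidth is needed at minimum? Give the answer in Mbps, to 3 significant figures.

L = 51200 bits.
Propagation delay = 8370000 / 197000000 = 42487.3 μs.
Transmission budget = 66200 − 42487.3 = 23712.7 μs.
R ≥ L / t_tx = 51200 bits / 0.0237127 s = 2.16 Mbps.

2.16 Mbps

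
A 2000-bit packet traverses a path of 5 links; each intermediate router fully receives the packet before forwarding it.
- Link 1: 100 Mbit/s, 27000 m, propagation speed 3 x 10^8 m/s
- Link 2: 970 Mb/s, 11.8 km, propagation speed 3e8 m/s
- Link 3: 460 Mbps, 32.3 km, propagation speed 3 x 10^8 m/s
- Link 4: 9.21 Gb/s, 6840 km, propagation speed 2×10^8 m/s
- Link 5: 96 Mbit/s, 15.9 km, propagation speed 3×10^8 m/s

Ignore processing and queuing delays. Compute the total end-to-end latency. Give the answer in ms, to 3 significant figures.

Transmission delays (L/R per hop): 0.02, 0.00206186, 0.00434783, 0.000217155, 0.0208333 ms; sum = 0.0474602 ms.
Propagation delays (d/s per hop): 0.09, 0.0393333, 0.107667, 34.2, 0.053 ms; sum = 34.49 ms.
End-to-end = 34.5 ms.

34.5 ms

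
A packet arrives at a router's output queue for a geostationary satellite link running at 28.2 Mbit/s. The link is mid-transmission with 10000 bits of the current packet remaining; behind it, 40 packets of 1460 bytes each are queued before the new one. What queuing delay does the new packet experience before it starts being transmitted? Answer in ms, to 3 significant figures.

Each queued packet: L/R = 11680/28200000 = 0.414184 ms.
40 queued → 16.5674 ms.
Plus remaining 10000 bits of current packet: 0.35461 ms.
Queuing delay = 16.9 ms.

16.9 ms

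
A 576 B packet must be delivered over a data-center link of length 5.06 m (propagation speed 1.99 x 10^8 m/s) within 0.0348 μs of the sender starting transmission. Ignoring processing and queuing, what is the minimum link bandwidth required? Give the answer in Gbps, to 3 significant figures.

L = 4608 bits.
Propagation delay = 5.06 / 199000000 = 0.0254271 μs.
Transmission budget = 0.0348 − 0.0254271 = 0.00937286 μs.
R ≥ L / t_tx = 4608 bits / 9.37286e-09 s = 492 Gbps.

492 Gbps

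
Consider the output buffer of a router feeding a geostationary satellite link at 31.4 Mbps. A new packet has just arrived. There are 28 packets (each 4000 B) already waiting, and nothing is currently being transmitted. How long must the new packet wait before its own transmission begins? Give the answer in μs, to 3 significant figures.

28500 μs

Each queued packet: L/R = 32000/31400000 = 1019.11 μs.
28 queued → 28535 μs.
Queuing delay = 28500 μs.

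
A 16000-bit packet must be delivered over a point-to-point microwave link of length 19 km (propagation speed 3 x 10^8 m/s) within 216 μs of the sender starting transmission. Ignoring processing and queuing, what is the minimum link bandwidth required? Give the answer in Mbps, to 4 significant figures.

Propagation delay = 19000 / 300000000 = 63.3333 μs.
Transmission budget = 216 − 63.3333 = 152.667 μs.
R ≥ L / t_tx = 16000 bits / 0.000152667 s = 104.8 Mbps.

104.8 Mbps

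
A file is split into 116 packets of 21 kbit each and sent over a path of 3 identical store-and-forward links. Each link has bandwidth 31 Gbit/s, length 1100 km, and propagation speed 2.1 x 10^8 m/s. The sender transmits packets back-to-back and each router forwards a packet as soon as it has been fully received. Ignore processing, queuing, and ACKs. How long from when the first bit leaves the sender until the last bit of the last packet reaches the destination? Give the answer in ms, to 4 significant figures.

Per-hop transmission t_tx = L/R = 21000/31000000000 = 0.000677419 ms.
Per-hop propagation t_prop = 1100000/210000000 = 5.2381 ms.
Pipeline fill: first packet needs 3·t_tx to clear all hops; remaining 115 packets each add one t_tx.
Total = (3+116-1)·t_tx + 3·t_prop = 118·0.000677419 + 3·5.2381 = 15.79 ms.

15.79 ms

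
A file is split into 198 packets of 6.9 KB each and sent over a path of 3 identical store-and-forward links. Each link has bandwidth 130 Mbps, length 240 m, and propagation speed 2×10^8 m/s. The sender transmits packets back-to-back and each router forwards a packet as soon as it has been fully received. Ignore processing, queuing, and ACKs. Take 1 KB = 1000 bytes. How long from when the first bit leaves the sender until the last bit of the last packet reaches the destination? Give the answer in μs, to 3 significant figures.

84900 μs

Per-hop transmission t_tx = L/R = 55200/130000000 = 424.615 μs.
Per-hop propagation t_prop = 240/200000000 = 1.2 μs.
Pipeline fill: first packet needs 3·t_tx to clear all hops; remaining 197 packets each add one t_tx.
Total = (3+198-1)·t_tx + 3·t_prop = 200·424.615 + 3·1.2 = 84900 μs.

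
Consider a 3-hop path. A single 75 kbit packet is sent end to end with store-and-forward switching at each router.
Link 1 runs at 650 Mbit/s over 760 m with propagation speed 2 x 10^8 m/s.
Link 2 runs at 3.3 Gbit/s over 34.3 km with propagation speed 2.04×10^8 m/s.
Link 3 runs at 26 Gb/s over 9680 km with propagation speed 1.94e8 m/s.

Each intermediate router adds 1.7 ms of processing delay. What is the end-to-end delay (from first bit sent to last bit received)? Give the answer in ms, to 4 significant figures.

L = 75000 bits.
Transmission delays (L/R per hop): 0.115385, 0.0227273, 0.00288462 ms; sum = 0.140997 ms.
Propagation delays (d/s per hop): 0.0038, 0.168137, 49.8969 ms; sum = 50.0688 ms.
Processing at 2 router(s): 2 × 1.7 ms = 3.4 ms.
End-to-end = 53.61 ms.

53.61 ms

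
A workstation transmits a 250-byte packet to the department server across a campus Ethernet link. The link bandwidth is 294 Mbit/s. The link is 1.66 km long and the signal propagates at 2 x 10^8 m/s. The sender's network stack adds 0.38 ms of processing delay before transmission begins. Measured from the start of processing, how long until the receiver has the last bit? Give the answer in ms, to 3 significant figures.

0.395 ms

L = 250 × 8 = 2000 bits.
Transmission delay = L/R = 2000 / 294000000 = 0.00680272 ms.
Propagation delay = d/s = 1660 m / 200000000 m/s = 0.0083 ms.
Plus processing delay 0.38 ms = 0.38 ms.
Total = 0.395 ms.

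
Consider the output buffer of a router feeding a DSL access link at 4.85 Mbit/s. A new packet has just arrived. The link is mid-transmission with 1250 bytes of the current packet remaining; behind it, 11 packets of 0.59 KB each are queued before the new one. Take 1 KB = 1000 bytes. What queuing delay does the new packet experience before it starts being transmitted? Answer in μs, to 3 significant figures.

Each queued packet: L/R = 4720/4850000 = 973.196 μs.
11 queued → 10705.2 μs.
Plus remaining 10000 bits of current packet: 2061.86 μs.
Queuing delay = 12800 μs.

12800 μs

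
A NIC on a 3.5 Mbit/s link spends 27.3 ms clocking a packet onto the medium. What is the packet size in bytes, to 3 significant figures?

L = R × t_tx = 3500000 b/s × 0.0273 s = 95550 bits.
In bytes: 95550 / 8 = 11900 bytes.

11900 bytes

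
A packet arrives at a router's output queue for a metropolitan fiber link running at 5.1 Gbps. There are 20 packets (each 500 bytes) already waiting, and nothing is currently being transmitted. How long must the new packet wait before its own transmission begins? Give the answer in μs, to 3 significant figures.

15.7 μs

Each queued packet: L/R = 4000/5100000000 = 0.784314 μs.
20 queued → 15.6863 μs.
Queuing delay = 15.7 μs.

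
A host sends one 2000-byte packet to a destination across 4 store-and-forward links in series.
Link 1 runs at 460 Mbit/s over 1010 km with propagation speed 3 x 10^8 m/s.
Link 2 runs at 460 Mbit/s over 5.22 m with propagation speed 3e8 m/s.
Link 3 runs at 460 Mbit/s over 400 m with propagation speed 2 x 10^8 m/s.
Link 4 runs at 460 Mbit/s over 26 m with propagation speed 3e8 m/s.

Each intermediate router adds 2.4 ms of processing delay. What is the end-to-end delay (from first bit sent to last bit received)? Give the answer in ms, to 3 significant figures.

10.7 ms

L = 2000 × 8 = 16000 bits.
Transmission delay per hop = L/R = 16000/460000000 = 0.0347826 ms; 4 hops → 0.13913 ms.
Propagation delays (d/s per hop): 3.36667, 1.74e-05, 0.002, 8.66667e-05 ms; sum = 3.36877 ms.
Processing at 3 router(s): 3 × 2.4 ms = 7.2 ms.
End-to-end = 10.7 ms.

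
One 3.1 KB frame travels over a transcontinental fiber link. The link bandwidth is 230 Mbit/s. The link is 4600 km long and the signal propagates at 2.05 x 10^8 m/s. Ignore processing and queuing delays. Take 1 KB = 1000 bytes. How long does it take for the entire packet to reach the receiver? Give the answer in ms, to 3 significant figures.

L = 24800 bits.
Transmission delay = L/R = 24800 / 230000000 = 0.107826 ms.
Propagation delay = d/s = 4600000 m / 2.05e+08 m/s = 22.439 ms.
Total = 22.5 ms.

22.5 ms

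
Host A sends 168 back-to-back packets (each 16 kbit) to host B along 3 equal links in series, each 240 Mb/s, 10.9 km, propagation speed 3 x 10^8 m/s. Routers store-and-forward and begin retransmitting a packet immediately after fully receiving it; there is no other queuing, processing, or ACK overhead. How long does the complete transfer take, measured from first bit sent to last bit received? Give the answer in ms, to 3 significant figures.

Per-hop transmission t_tx = L/R = 16000/240000000 = 0.0666667 ms.
Per-hop propagation t_prop = 10900/300000000 = 0.0363333 ms.
Pipeline fill: first packet needs 3·t_tx to clear all hops; remaining 167 packets each add one t_tx.
Total = (3+168-1)·t_tx + 3·t_prop = 170·0.0666667 + 3·0.0363333 = 11.4 ms.

11.4 ms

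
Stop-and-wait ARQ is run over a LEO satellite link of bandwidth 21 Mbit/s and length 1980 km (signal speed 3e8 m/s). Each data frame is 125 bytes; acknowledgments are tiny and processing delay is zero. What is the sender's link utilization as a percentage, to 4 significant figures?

t_tx = L/R = 1000/21000000 = 4.7619e-05 s.
t_prop = 1980000/300000000 = 0.0066 s; RTT = 0.0132 s.
Cycle = t_tx + RTT = 0.0132476 s.
Utilization = t_tx / cycle = 4.7619e-05/0.0132476 = 0.3595 %.

0.3595 %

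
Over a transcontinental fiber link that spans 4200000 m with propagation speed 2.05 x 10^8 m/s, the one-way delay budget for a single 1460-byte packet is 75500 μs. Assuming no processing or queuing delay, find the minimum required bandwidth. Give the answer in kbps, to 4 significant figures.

L = 11680 bits.
Propagation delay = 4200000 / 2.05e+08 = 20487.8 μs.
Transmission budget = 75500 − 20487.8 = 55012.2 μs.
R ≥ L / t_tx = 11680 bits / 0.0550122 s = 212.3 kbps.

212.3 kbps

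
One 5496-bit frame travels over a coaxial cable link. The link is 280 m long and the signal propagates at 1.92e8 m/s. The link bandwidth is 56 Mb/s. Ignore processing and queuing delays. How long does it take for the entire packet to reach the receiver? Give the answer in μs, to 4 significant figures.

99.60 μs

Transmission delay = L/R = 5496 / 56000000 = 98.1429 μs.
Propagation delay = d/s = 280 m / 192000000 m/s = 1.45833 μs.
Total = 99.60 μs.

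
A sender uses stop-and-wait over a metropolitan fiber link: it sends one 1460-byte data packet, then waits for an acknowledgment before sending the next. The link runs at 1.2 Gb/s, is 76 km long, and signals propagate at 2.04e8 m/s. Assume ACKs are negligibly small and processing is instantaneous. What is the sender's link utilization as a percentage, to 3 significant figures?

1.29 %

t_tx = L/R = 11680/1200000000 = 9.73333e-06 s.
t_prop = 76000/204000000 = 0.000372549 s; RTT = 0.000745098 s.
Cycle = t_tx + RTT = 0.000754831 s.
Utilization = t_tx / cycle = 9.73333e-06/0.000754831 = 1.29 %.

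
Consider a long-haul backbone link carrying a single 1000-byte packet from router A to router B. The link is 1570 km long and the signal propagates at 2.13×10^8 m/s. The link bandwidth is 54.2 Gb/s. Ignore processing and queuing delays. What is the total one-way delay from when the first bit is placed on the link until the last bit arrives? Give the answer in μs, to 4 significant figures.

7371 μs

L = 1000 × 8 = 8000 bits.
Transmission delay = L/R = 8000 / 54200000000 = 0.147601 μs.
Propagation delay = d/s = 1570000 m / 213000000 m/s = 7370.89 μs.
Total = 7371 μs.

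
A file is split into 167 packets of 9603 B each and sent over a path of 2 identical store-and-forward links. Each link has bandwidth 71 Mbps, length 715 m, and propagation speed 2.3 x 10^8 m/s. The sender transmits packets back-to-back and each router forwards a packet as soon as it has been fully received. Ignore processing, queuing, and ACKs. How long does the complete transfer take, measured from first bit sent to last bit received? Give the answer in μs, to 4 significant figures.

Per-hop transmission t_tx = L/R = 76824/71000000 = 1082.03 μs.
Per-hop propagation t_prop = 715/2.3e+08 = 3.1087 μs.
Pipeline fill: first packet needs 2·t_tx to clear all hops; remaining 166 packets each add one t_tx.
Total = (2+167-1)·t_tx + 2·t_prop = 168·1082.03 + 2·3.1087 = 181800 μs.

181800 μs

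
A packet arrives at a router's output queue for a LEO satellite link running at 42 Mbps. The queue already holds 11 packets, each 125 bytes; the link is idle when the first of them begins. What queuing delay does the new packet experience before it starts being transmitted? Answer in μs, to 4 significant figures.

Each queued packet: L/R = 1000/42000000 = 23.8095 μs.
11 queued → 261.905 μs.
Queuing delay = 261.9 μs.

261.9 μs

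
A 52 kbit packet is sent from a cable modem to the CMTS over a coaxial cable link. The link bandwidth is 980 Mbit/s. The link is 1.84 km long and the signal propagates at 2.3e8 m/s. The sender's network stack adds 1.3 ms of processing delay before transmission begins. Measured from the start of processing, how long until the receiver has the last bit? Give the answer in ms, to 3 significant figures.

L = 52000 bits.
Transmission delay = L/R = 52000 / 980000000 = 0.0530612 ms.
Propagation delay = d/s = 1840 m / 2.3e+08 m/s = 0.008 ms.
Plus processing delay 1.3 ms = 1.3 ms.
Total = 1.36 ms.

1.36 ms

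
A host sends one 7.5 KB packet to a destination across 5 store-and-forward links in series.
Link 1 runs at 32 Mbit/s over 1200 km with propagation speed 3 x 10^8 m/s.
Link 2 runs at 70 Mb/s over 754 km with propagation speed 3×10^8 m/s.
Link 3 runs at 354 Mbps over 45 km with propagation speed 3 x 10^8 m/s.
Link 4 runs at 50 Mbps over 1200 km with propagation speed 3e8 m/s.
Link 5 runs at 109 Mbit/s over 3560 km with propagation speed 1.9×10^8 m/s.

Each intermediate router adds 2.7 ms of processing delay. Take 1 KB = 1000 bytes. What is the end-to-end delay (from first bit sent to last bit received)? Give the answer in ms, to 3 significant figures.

44.9 ms

L = 60000 bits.
Transmission delays (L/R per hop): 1.875, 0.857143, 0.169492, 1.2, 0.550459 ms; sum = 4.65209 ms.
Propagation delays (d/s per hop): 4, 2.51333, 0.15, 4, 18.7368 ms; sum = 29.4002 ms.
Processing at 4 router(s): 4 × 2.7 ms = 10.8 ms.
End-to-end = 44.9 ms.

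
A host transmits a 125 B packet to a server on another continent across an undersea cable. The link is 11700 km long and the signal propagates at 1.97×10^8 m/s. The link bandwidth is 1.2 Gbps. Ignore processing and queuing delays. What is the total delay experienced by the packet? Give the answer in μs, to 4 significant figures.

L = 125 × 8 = 1000 bits.
Transmission delay = L/R = 1000 / 1200000000 = 0.833333 μs.
Propagation delay = d/s = 11700000 m / 197000000 m/s = 59390.9 μs.
Total = 59390 μs.

59390 μs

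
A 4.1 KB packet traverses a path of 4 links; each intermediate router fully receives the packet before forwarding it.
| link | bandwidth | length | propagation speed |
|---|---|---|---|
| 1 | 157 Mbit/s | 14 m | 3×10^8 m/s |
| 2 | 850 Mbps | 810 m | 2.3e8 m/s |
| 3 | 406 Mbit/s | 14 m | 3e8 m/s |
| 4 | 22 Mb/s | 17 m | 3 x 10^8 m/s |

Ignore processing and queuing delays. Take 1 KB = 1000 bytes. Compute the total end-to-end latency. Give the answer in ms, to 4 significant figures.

L = 32800 bits.
Transmission delays (L/R per hop): 0.208917, 0.0385882, 0.0807882, 1.49091 ms; sum = 1.8192 ms.
Propagation delays (d/s per hop): 4.66667e-05, 0.00352174, 4.66667e-05, 5.66667e-05 ms; sum = 0.00367174 ms.
End-to-end = 1.823 ms.

1.823 ms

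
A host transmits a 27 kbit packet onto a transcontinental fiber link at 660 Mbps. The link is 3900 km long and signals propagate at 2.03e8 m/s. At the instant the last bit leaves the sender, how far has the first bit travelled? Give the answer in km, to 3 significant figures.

t_tx = L/R = 27000/660000000 = 4.09091e-05 s.
Distance = s × t_tx = 2.03e+08 × 4.09091e-05 = 8.30 km.

8.30 km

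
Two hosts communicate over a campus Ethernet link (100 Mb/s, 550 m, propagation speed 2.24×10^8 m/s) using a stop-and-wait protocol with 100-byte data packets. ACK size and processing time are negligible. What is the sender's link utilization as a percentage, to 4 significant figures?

t_tx = L/R = 800/100000000 = 8e-06 s.
t_prop = 550/2.24e+08 = 2.45536e-06 s; RTT = 4.91071e-06 s.
Cycle = t_tx + RTT = 1.29107e-05 s.
Utilization = t_tx / cycle = 8e-06/1.29107e-05 = 61.96 %.

61.96 %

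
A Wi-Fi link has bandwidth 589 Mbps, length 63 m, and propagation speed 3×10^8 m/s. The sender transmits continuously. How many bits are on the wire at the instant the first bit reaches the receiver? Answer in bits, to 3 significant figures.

124 bits

Propagation delay = 63 / 300000000 = 2.1e-07 s.
BDP = R × t_prop = 589000000 × 2.1e-07 = 123.69 bits.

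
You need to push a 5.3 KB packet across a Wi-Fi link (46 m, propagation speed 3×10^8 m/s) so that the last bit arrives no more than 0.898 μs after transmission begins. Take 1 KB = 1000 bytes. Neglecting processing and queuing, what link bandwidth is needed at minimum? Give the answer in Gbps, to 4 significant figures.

56.94 Gbps

L = 42400 bits.
Propagation delay = 46 / 300000000 = 0.153333 μs.
Transmission budget = 0.898 − 0.153333 = 0.744667 μs.
R ≥ L / t_tx = 42400 bits / 7.44667e-07 s = 56.94 Gbps.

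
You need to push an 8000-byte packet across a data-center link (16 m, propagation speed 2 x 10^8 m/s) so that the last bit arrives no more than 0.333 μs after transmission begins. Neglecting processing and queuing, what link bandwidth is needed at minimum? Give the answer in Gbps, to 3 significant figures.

253 Gbps

L = 64000 bits.
Propagation delay = 16 / 200000000 = 0.08 μs.
Transmission budget = 0.333 − 0.08 = 0.253 μs.
R ≥ L / t_tx = 64000 bits / 2.53e-07 s = 253 Gbps.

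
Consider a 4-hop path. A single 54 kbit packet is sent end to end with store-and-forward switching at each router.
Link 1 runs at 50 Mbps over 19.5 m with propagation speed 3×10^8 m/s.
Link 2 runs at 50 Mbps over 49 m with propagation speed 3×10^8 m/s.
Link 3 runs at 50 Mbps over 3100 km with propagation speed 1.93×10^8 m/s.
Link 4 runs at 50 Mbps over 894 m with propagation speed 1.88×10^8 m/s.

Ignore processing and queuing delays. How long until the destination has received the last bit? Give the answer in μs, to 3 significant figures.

L = 54000 bits.
Transmission delay per hop = L/R = 54000/50000000 = 1080 μs; 4 hops → 4320 μs.
Propagation delays (d/s per hop): 0.065, 0.163333, 16062.2, 4.75532 μs; sum = 16067.2 μs.
End-to-end = 20400 μs.

20400 μs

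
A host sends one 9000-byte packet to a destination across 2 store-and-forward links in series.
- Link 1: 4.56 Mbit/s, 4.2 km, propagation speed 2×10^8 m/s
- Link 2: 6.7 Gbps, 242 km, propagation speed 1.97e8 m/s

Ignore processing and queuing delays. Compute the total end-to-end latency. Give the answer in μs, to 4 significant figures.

17050 μs

L = 9000 × 8 = 72000 bits.
Transmission delays (L/R per hop): 15789.5, 10.7463 μs; sum = 15800.2 μs.
Propagation delays (d/s per hop): 21, 1228.43 μs; sum = 1249.43 μs.
End-to-end = 17050 μs.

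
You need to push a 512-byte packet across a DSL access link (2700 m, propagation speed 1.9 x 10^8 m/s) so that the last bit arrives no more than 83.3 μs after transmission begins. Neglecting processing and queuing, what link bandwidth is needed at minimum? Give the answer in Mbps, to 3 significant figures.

59.3 Mbps

L = 4096 bits.
Propagation delay = 2700 / 190000000 = 14.2105 μs.
Transmission budget = 83.3 − 14.2105 = 69.0895 μs.
R ≥ L / t_tx = 4096 bits / 6.90895e-05 s = 59.3 Mbps.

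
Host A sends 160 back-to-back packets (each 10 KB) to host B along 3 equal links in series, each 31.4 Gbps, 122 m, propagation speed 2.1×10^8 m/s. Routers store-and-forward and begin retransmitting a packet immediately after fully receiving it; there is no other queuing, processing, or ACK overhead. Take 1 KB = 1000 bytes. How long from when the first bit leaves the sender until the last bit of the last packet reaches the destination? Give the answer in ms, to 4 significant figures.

Per-hop transmission t_tx = L/R = 80000/31400000000 = 0.00254777 ms.
Per-hop propagation t_prop = 122/210000000 = 0.000580952 ms.
Pipeline fill: first packet needs 3·t_tx to clear all hops; remaining 159 packets each add one t_tx.
Total = (3+160-1)·t_tx + 3·t_prop = 162·0.00254777 + 3·0.000580952 = 0.4145 ms.

0.4145 ms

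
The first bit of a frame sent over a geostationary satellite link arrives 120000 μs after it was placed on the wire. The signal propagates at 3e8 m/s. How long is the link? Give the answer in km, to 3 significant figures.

d = s × t_prop = 300000000 × 0.12 = 36000 km.

36000 km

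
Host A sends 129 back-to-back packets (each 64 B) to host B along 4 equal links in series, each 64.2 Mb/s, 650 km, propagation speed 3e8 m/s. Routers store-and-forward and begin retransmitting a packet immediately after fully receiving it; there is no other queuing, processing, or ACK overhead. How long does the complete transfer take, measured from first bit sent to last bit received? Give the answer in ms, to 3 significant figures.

Per-hop transmission t_tx = L/R = 512/64200000 = 0.00797508 ms.
Per-hop propagation t_prop = 650000/300000000 = 2.16667 ms.
Pipeline fill: first packet needs 4·t_tx to clear all hops; remaining 128 packets each add one t_tx.
Total = (4+129-1)·t_tx + 4·t_prop = 132·0.00797508 + 4·2.16667 = 9.72 ms.

9.72 ms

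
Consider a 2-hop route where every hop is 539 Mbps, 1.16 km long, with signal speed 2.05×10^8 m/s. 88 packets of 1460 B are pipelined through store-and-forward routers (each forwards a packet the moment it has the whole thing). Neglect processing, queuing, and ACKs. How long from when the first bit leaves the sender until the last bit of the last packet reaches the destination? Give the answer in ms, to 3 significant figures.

Per-hop transmission t_tx = L/R = 11680/539000000 = 0.0216698 ms.
Per-hop propagation t_prop = 1160/2.05e+08 = 0.00565854 ms.
Pipeline fill: first packet needs 2·t_tx to clear all hops; remaining 87 packets each add one t_tx.
Total = (2+88-1)·t_tx + 2·t_prop = 89·0.0216698 + 2·0.00565854 = 1.94 ms.

1.94 ms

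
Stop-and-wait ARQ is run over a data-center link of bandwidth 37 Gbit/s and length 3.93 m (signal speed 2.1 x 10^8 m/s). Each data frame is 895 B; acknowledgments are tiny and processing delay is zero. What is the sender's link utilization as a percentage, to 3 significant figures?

83.8 %

t_tx = L/R = 7160/37000000000 = 1.93514e-07 s.
t_prop = 3.93/210000000 = 1.87143e-08 s; RTT = 3.74286e-08 s.
Cycle = t_tx + RTT = 2.30942e-07 s.
Utilization = t_tx / cycle = 1.93514e-07/2.30942e-07 = 83.8 %.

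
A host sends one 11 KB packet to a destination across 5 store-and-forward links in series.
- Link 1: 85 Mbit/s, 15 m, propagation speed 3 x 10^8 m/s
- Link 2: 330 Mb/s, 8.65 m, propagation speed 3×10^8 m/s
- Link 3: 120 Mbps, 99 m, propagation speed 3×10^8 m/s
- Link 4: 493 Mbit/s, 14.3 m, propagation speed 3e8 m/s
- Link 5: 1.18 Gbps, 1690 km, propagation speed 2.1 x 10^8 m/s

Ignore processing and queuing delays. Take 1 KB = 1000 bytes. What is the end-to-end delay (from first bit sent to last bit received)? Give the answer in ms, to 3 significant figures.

L = 88000 bits.
Transmission delays (L/R per hop): 1.03529, 0.266667, 0.733333, 0.178499, 0.0745763 ms; sum = 2.28837 ms.
Propagation delays (d/s per hop): 5e-05, 2.88333e-05, 0.00033, 4.76667e-05, 8.04762 ms; sum = 8.04808 ms.
End-to-end = 10.3 ms.

10.3 ms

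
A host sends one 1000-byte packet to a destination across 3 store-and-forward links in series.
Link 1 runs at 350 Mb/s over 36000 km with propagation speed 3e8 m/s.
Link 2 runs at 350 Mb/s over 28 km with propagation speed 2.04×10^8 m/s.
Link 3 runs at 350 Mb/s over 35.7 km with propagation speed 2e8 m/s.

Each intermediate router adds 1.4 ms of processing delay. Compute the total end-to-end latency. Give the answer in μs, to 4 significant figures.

123200 μs

L = 1000 × 8 = 8000 bits.
Transmission delay per hop = L/R = 8000/350000000 = 22.8571 μs; 3 hops → 68.5714 μs.
Propagation delays (d/s per hop): 120000, 137.255, 178.5 μs; sum = 120316 μs.
Processing at 2 router(s): 2 × 1.4 ms = 2800 μs.
End-to-end = 123200 μs.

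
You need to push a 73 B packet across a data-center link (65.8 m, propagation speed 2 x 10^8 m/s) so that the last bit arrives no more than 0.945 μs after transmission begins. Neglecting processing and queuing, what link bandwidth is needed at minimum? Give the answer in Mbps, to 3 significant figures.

L = 584 bits.
Propagation delay = 65.8 / 200000000 = 0.329 μs.
Transmission budget = 0.945 − 0.329 = 0.616 μs.
R ≥ L / t_tx = 584 bits / 6.16e-07 s = 948 Mbps.

948 Mbps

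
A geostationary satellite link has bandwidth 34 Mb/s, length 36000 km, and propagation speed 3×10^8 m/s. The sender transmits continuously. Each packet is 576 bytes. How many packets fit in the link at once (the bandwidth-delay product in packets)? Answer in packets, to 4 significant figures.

885.4 packets

Propagation delay = 36000000 / 300000000 = 0.12 s.
BDP = R × t_prop = 34000000 × 0.12 = 4080000 bits.
In packets of 4608 bits: 885.4 packets.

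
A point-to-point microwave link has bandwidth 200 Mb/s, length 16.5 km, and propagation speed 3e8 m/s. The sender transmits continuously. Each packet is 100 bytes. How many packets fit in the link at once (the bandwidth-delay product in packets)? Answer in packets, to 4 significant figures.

13.75 packets

Propagation delay = 16500 / 300000000 = 5.5e-05 s.
BDP = R × t_prop = 200000000 × 5.5e-05 = 11000 bits.
In packets of 800 bits: 13.75 packets.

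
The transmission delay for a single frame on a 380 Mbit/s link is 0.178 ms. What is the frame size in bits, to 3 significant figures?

L = R × t_tx = 380000000 b/s × 0.000178 s = 67640 bits.

67600 bits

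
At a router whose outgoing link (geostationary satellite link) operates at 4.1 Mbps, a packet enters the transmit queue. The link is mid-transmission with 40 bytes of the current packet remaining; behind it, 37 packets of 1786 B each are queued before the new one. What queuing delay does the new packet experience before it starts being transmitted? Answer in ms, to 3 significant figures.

129 ms

Each queued packet: L/R = 14288/4.1e+06 = 3.48488 ms.
37 queued → 128.94 ms.
Plus remaining 320 bits of current packet: 0.0780488 ms.
Queuing delay = 129 ms.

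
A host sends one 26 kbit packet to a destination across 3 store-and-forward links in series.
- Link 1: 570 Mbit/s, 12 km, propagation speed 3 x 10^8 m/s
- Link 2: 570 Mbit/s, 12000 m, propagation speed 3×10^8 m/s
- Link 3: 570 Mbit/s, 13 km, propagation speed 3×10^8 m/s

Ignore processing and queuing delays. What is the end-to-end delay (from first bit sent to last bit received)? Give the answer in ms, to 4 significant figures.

L = 26000 bits.
Transmission delay per hop = L/R = 26000/570000000 = 0.045614 ms; 3 hops → 0.136842 ms.
Propagation delays (d/s per hop): 0.04, 0.04, 0.0433333 ms; sum = 0.123333 ms.
End-to-end = 0.2602 ms.

0.2602 ms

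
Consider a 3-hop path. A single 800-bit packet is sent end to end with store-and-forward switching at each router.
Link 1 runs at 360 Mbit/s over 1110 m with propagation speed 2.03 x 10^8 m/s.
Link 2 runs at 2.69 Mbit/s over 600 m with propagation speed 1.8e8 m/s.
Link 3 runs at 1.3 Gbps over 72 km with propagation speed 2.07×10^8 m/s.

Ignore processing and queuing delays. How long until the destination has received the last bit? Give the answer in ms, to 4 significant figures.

Transmission delays (L/R per hop): 0.00222222, 0.297398, 0.000615385 ms; sum = 0.300235 ms.
Propagation delays (d/s per hop): 0.00546798, 0.00333333, 0.347826 ms; sum = 0.356627 ms.
End-to-end = 0.6569 ms.

0.6569 ms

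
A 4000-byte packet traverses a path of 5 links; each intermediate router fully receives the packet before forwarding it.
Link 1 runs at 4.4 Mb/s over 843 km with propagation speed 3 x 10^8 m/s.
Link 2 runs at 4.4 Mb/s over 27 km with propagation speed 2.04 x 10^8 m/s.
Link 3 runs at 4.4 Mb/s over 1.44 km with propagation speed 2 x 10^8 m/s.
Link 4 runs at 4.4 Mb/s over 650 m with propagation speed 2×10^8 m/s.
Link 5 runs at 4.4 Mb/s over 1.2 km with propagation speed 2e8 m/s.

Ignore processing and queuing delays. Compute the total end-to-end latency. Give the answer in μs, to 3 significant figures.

39300 μs

L = 4000 × 8 = 32000 bits.
Transmission delay per hop = L/R = 32000/4400000 = 7272.73 μs; 5 hops → 36363.6 μs.
Propagation delays (d/s per hop): 2810, 132.353, 7.2, 3.25, 6 μs; sum = 2958.8 μs.
End-to-end = 39300 μs.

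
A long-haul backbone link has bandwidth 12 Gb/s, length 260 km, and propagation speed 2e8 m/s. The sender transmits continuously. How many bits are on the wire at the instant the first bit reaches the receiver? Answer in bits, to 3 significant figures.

Propagation delay = 260000 / 200000000 = 0.0013 s.
BDP = R × t_prop = 12000000000 × 0.0013 = 15600000 bits.

15600000 bits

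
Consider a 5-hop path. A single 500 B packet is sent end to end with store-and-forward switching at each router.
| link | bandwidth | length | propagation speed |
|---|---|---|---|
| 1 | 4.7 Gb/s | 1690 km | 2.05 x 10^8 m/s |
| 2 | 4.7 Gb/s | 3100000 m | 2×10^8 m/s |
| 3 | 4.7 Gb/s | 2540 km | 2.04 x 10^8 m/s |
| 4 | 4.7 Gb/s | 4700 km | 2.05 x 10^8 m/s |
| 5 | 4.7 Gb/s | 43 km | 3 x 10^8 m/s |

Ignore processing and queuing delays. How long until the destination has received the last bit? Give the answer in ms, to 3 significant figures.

59.3 ms

L = 500 × 8 = 4000 bits.
Transmission delay per hop = L/R = 4000/4700000000 = 0.000851064 ms; 5 hops → 0.00425532 ms.
Propagation delays (d/s per hop): 8.2439, 15.5, 12.451, 22.9268, 0.143333 ms; sum = 59.265 ms.
End-to-end = 59.3 ms.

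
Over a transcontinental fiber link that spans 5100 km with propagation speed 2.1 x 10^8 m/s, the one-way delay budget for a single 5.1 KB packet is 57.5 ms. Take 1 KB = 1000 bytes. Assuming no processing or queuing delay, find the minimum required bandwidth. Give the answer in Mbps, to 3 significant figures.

1.23 Mbps

L = 40800 bits.
Propagation delay = 5100000 / 210000000 = 24.2857 ms.
Transmission budget = 57.5 − 24.2857 = 33.2143 ms.
R ≥ L / t_tx = 40800 bits / 0.0332143 s = 1.23 Mbps.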